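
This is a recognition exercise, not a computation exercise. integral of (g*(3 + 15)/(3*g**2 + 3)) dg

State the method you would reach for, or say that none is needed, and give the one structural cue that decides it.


Best approach: u-substitution — structure check: outer function, inner expression 3*g**2 + 3, inner derivative as a factor — the classic u = 3*g**2 + 3 pattern.


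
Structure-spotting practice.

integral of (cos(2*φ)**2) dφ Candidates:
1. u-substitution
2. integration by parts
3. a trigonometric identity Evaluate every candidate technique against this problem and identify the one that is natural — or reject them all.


Method: a trigonometric identity — even powers like cos(2*φ)**2 never integrate directly; the half-angle identity lowers the degree first.
- u-substitution — no subexpression of the integrand pairs with its own derivative as a factor — individual terms may offer their own substitutions, but any change of variable covering the whole integral would have to be constructed from outside the expression.
- integration by parts: not the natural route: no polynomial-kernel product appears — a recursive parts reduction of the trigonometric product exists, but the identity rewrite is direct.
- a trigonometric identity — applicable, and directly so.


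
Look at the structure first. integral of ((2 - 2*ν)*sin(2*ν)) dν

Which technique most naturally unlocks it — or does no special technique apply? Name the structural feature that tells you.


Method: integration by parts — a polynomial 2 - 2*ν against the kernel sin(2*ν) is the signature bounded-ladder case for integration by parts.


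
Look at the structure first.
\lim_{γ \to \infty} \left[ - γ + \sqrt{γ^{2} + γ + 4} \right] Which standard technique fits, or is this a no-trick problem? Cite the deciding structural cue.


Method: conjugate multiplication — turning the difference into a conjugate-rationalized ratio makes the limit readable.


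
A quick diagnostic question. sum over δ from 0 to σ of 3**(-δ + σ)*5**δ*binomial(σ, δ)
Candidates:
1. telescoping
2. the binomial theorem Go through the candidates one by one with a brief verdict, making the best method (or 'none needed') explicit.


Technique: the binomial theorem — terms weighting binomial(σ, δ) against matched powers of 5 and 3 reassemble into (5 + 3)^σ by the binomial theorem.
- telescoping — in the displayed form, no term reappears at a neighboring index to cancel against.
- the binomial theorem: a fit — the right tool for this form.


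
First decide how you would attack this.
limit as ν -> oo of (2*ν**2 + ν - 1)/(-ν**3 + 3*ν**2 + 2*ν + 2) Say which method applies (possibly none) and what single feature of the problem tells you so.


Technique: dominant-term comparison — growth-rate triage: the leading powers of ν decide the limit, everything else is noise. Viewed as a single quotient this is an ∞/∞ form — an at-infinity application of l'Hôpital's rule would also resolve it; comparing leading growth reads the answer without differentiating.


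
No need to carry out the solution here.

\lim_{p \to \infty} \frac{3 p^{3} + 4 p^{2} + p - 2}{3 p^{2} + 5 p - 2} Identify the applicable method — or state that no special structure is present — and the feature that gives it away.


Verdict: dominant-term comparison — as p grows, only the highest-degree terms matter — compare leading terms and read the limit off. Differentiating the expression as a single quotient would eventually settle it as well; matching dominant growth settles it immediately.


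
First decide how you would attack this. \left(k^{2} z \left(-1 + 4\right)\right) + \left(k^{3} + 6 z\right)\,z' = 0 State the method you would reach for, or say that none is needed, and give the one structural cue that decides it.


Method: the exact-equation method — equality of cross partials is the green light — assemble the potential function term by term.


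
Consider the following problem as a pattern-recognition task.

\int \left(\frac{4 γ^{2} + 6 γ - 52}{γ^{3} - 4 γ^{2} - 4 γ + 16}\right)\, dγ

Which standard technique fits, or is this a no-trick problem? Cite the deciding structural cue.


Technique: partial fractions — the denominator γ^{3} - 4 γ^{2} - 4 γ + 16 factors, so the quotient decomposes into elementary partial fractions term by term.


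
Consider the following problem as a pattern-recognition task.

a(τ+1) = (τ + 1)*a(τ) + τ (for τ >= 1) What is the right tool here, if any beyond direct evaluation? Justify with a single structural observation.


Diagnosis: a summation factor — first-order linear but the coefficient τ + 1 moves with the index — divide by the cumulative product and telescope.


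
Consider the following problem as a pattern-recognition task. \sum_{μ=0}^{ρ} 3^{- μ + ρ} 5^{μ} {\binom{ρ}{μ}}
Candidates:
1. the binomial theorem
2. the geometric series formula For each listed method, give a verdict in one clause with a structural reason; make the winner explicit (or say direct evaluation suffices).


Best approach: the binomial theorem — the summand is term μ of a binomial expansion in 5 and 3; the whole sum is a single power.
- the binomial theorem — yes, a natural case for it.
- the geometric series formula: the ratio of consecutive terms depends on the index.


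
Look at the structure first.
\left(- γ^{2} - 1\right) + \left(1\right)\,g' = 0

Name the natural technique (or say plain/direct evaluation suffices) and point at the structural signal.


Verdict: no special technique — the slope is a pure function of γ; integrate both sides and be done.


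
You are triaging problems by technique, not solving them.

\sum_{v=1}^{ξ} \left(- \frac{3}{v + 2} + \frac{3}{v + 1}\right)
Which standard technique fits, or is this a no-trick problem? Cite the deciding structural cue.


Method: telescoping — a difference of consecutive values of one function (\frac{3}{v + 1} at one index and the next) — telescoping by construction.


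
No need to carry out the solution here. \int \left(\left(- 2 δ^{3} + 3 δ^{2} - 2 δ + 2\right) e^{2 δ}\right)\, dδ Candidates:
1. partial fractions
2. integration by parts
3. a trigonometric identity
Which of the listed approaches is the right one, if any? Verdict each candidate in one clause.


Technique: integration by parts — - 2 δ^{3} + 3 δ^{2} - 2 δ + 2 dies after finitely many derivatives while e^{2 δ} cycles under integration — the tabular/parts setup.
- partial fractions — the expression is not a ratio of polynomials that decomposes further.
- integration by parts: applies; the problem has the shape this method handles.
- a trigonometric identity: no sine or cosine appears, so there is nothing for a trigonometric identity to act on.


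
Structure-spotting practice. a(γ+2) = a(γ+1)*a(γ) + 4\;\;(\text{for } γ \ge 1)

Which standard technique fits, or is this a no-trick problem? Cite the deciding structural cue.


Diagnosis: no special technique — nonlinear feedback in the recursion rules out every root- or factor-based technique.


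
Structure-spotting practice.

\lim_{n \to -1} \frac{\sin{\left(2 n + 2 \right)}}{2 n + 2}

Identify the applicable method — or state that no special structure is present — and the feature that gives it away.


Verdict: l'Hôpital's rule (0/0) — plug in -1: top and bottom both hit zero, so differentiate each and retry. A first-order expansion at the point is an equally standard path; the rule packages it.


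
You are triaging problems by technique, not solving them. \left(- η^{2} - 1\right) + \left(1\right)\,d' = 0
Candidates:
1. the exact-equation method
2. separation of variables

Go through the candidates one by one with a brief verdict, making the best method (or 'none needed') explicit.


Method: no special technique — with d absent the equation is not coupled at all: direct integration in η.
- the exact-equation method — no dependence on the unknown anywhere: exactness is a label without content here.
- separation of variables: separation is only trivially available — with the unknown absent from the slope this is a direct integration, not a separation problem.


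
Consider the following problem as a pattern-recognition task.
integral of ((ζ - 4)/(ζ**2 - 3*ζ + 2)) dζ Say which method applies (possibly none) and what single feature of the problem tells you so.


Technique: partial fractions — break ζ**2 - 3*ζ + 2 into its roots and the integral splits into logarithm-sized bites.


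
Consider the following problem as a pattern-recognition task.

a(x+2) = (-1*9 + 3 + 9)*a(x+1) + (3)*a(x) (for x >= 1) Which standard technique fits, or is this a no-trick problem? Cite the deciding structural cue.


Best approach: the characteristic-root method — fixed numeric weights on consecutive terms and no forcing term added: the root method in its home territory.


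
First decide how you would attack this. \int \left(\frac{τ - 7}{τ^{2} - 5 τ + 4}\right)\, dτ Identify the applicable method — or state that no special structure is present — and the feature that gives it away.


Verdict: partial fractions — the integrand is a proper rational function and its denominator τ^{2} - 5 τ + 4 factors into distinct pieces, so it splits into simple fractions.


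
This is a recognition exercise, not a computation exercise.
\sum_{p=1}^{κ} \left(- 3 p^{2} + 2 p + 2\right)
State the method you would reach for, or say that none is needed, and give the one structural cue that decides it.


Method: no special technique — the sum is polynomial through and through; closed forms for each power of p finish it directly.


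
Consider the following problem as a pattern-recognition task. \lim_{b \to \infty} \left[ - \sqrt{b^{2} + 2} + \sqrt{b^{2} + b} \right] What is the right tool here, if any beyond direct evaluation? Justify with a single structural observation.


Verdict: conjugate multiplication — both pieces blow up but their difference is finite; the conjugate trick rationalizes \sqrt{b^{2} + b} - \sqrt{b^{2} + 2}.


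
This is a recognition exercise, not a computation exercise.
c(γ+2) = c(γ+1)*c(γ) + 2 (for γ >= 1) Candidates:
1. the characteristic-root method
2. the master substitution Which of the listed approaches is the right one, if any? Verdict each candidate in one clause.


Diagnosis: no special technique — the recurrence is nonlinear in the sequence values; study it directly, no linear machinery applies.
- the characteristic-root method: the recursion is nonlinear in the sequence values, so no linear-modes ansatz applies.
- the master substitution — no fixed divisor shrinks the index between calls.


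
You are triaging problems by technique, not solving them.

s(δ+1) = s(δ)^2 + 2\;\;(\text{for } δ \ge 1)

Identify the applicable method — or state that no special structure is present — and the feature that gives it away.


Best approach: no special technique — the recurrence is nonlinear in the sequence terms; no linear-recurrence method fits it as written — one iterates or studies it directly.


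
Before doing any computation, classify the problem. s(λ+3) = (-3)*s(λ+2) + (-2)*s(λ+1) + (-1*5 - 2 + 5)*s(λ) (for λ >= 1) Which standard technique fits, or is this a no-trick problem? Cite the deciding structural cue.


Verdict: the characteristic-root method — this is the constant-coefficient homogeneous case — the whole solution in λ reduces to a polynomial's roots.


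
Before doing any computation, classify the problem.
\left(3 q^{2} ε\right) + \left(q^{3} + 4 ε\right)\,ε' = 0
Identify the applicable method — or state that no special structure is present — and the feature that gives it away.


Verdict: the exact-equation method — check exactness first: here it holds (3 q^{2} ε, q^{3} + 4 ε have matching cross partials), so no integrating factor is needed.


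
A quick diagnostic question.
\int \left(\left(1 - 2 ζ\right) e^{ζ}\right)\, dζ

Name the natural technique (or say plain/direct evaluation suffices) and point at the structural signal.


Best approach: integration by parts — the integrand splits as 1 - 2 ζ times e^{ζ} — repeatedly differentiating the polynomial part kills it, which is the parts ladder.


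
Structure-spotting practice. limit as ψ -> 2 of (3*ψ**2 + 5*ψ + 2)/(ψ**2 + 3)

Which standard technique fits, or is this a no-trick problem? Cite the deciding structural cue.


Verdict: no special technique — nothing blocks direct substitution at 2: plug in and finish.


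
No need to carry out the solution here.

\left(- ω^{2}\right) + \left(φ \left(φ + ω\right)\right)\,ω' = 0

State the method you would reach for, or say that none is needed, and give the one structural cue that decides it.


Technique: the homogeneous substitution — the slope's numerator and denominator share total degree; set v = ω/φ and the equation drops to separable form. Rewriting — with the variables' roles exchanged where the shape demands it — would expose a Bernoulli structure too; the homogeneous substitution simply reads the degrees directly.


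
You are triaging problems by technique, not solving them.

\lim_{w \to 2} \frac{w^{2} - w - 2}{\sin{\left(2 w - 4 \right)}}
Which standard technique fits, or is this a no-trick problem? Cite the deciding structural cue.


Method: l'Hôpital's rule (0/0) — numerator and denominator both vanish at 2 — a genuine 0/0 form, which is exactly when l'Hôpital applies. A first-order expansion at the point is an equally standard path; the rule packages it.


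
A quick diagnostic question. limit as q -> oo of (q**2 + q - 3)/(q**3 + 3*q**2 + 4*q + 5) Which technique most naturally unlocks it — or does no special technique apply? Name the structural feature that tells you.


Method: dominant-term comparison — as q grows, only the highest-degree terms matter — compare leading terms and read the limit off. Differentiating the expression as a single quotient would eventually settle it as well; matching dominant growth settles it immediately.


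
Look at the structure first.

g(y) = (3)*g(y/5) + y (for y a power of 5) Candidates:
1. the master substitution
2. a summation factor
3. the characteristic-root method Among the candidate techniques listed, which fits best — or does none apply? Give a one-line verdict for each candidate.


Verdict: the master substitution — the argument y/5 divides the index by 5; the standard y = 5^m substitution converts it to a constant-shift recurrence.
- the master substitution: yes — fits the structure here.
- a summation factor: the recursion divides its index rather than shifting it — there is no previous-term chain for a summation factor to telescope.
- the characteristic-root method: the recursion divides its index rather than shifting it — outside the constant-shift family the root method covers.


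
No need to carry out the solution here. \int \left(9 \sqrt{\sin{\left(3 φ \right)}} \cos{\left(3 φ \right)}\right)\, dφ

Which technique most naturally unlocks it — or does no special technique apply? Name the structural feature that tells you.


Technique: u-substitution — read it as f(\sin{\left(3 φ \right)}) times a constant multiple of d(\sin{\left(3 φ \right)}): one substitution, u = \sin{\left(3 φ \right)}, finishes it.


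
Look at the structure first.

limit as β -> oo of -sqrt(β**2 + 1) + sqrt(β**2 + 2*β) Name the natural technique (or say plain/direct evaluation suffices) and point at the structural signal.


Diagnosis: conjugate multiplication — infinity minus infinity with a radical in play — multiply by the conjugate so the divergences of sqrt(β**2 + 2*β) and sqrt(β**2 + 1) annihilate.


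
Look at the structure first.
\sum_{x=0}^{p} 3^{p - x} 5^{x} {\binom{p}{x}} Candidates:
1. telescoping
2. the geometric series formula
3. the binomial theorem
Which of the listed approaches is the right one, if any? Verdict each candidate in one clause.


Best approach: the binomial theorem — {\binom{p}{x}} weighting matched powers of 5 and 3 is the expanded form of (5 + 3)^p — fold it back up.
- telescoping: in the displayed form, no term reappears at a neighboring index to cancel against.
- the geometric series formula — dividing successive terms gives an index-dependent quantity, not a constant.
- the binomial theorem: yes, a natural case for it.


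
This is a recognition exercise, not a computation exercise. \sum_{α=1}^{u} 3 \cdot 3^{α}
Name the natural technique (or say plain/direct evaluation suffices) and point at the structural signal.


Technique: the geometric series formula — each term is 3 times the previous one, so the geometric-series formula applies directly.


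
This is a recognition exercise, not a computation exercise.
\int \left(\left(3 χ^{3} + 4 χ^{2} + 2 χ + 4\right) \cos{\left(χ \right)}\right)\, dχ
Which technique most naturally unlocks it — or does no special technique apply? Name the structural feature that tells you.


Technique: integration by parts — 3 χ^{3} + 4 χ^{2} + 2 χ + 4 dies after finitely many derivatives while \cos{\left(χ \right)} cycles under integration — the tabular/parts setup.


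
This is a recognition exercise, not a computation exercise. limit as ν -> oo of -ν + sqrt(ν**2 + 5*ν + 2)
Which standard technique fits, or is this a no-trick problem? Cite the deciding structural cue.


Technique: conjugate multiplication — the ∞ − ∞ radical form is the exact trigger for the conjugate maneuver.


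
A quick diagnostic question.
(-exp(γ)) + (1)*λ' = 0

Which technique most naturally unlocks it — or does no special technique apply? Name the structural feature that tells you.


Verdict: no special technique — the slope is a function of γ alone, so integrate both sides directly.


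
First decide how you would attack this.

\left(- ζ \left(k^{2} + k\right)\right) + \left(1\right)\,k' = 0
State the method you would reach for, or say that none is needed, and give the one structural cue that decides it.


Verdict: separation of variables — separating collects all k-dependence with the derivative and leaves all ζ-dependence opposite: variables separate. This doubles as a Bernoulli equation in the unknown as written; dividing and integrating works on it directly.


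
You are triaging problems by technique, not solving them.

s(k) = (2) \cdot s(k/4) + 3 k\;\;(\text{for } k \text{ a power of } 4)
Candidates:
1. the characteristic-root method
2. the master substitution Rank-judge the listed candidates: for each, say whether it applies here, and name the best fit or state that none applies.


Method: the master substitution — the argument contracts 4-fold per step: reindex k exponentially and solve the linear recurrence in the new index.
- the characteristic-root method: a divided-index call is not the fixed-shift linear shape that characteristic roots solve.
- the master substitution — a fit — the right tool for this form.


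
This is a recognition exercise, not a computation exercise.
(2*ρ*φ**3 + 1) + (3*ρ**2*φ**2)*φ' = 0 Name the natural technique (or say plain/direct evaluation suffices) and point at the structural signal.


Method: the exact-equation method — check exactness first: here it holds (2*ρ*φ**3 + 1, 3*ρ**2*φ**2 have matching cross partials), so no integrating factor is needed.


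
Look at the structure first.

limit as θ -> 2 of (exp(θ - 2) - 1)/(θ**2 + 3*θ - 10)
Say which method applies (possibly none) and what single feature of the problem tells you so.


Technique: l'Hôpital's rule (0/0) — plug in 2: top and bottom both hit zero, so differentiate each and retry. The standard small-argument limits would also carry it; the rule is the systematic route.


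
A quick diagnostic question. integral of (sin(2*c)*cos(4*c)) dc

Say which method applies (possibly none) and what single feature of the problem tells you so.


Best approach: a trigonometric identity — sin(2*c)*cos(4*c) is a beat pattern — rewrite the product as a sum of single-frequency waves before integrating.


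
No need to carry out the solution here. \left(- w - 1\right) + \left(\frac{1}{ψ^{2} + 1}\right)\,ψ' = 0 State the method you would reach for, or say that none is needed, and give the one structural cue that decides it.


Best approach: separation of variables — all dependence on the two variables factors apart, the defining separable shape. An exactness check succeeds on this form as well — separation and the potential function arrive at the same answer, separation more directly.


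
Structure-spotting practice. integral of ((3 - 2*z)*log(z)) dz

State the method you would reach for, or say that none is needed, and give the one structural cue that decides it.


Method: integration by parts — choose u = log(z): one derivative turns the logarithm algebraic, and the remaining factor 3 - 2*z integrates term by term under the power rule.


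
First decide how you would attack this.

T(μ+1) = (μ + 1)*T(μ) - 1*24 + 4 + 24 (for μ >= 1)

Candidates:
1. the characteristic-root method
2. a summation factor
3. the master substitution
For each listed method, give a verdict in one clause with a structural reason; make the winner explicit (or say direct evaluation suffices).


Best approach: a summation factor — because the multiplier μ + 1 is index-dependent, divide through by its running product and sum the resulting differences.
- the characteristic-root method — the coefficients change with the index, which the root method cannot absorb.
- a summation factor — a fit — the right tool for this form.
- the master substitution — this is shift-type recursion, outside the divide-and-conquer template.


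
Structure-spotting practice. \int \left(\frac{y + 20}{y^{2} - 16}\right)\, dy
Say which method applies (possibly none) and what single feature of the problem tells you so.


Verdict: partial fractions — the factorization of y^{2} - 16 is the whole battle; after it, each term is a table integral.


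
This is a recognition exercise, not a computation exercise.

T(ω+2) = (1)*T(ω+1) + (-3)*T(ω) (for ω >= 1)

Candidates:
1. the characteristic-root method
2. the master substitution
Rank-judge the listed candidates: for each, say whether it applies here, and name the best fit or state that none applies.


Method: the characteristic-root method — fixed numeric weights on consecutive terms and no forcing term added: the root method in its home territory.
- the characteristic-root method — applicable, and directly so.
- the master substitution — with no divided-index recursive call, reindexing by powers of a base buys nothing.


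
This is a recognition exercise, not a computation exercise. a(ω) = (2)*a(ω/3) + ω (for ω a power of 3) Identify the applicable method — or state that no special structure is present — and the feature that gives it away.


Diagnosis: the master substitution — the argument contracts 3-fold per step: reindex ω exponentially and solve the linear recurrence in the new index.


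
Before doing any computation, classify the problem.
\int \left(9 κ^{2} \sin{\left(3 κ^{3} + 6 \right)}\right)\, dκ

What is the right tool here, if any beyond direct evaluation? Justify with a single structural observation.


Diagnosis: u-substitution — gathered as a product, the integrand carries the factor 9 κ^{2} — up to a constant, the derivative of the inner expression 3 κ^{3} + 6 — so u = 3 κ^{3} + 6 collapses the integral.


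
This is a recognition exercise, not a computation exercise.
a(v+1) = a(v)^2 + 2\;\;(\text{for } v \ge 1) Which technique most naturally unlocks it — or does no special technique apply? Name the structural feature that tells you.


Method: no special technique — this one you iterate or analyze qualitatively: the nonlinearity defeats linear solution methods.


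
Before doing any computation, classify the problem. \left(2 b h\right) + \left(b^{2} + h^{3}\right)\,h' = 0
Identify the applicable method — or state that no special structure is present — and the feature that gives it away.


Best approach: the exact-equation method — the cross partial derivatives of 2 b h and b^{2} + h^{3} agree, so the left side is the total differential of one potential in b and h.


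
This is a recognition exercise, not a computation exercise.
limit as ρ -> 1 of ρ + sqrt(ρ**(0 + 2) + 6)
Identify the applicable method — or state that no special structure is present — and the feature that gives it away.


Technique: no special technique — the expression is continuous at the evaluation point — substitute directly; no indeterminate form appears.


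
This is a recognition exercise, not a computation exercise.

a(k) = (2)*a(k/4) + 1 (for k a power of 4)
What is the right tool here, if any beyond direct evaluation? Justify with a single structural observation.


Verdict: the master substitution — treat m = log base 4 of k as the new clock: one recursion step advances m by one while k scales by 4.


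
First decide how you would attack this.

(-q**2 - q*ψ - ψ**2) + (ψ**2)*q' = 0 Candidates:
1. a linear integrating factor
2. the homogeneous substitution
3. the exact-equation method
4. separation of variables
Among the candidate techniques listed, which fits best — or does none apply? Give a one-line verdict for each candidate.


Method: the homogeneous substitution — the slope is degree-zero homogeneous: the ratio substitution v = q/ψ collapses it.
- a linear integrating factor: a nonlinear term in the unknown puts this outside the integrating-factor template.
- the homogeneous substitution: yes — fits the structure here.
- the exact-equation method: the mixed-partials test fails on this split — it is not an exact differential as presented.
- separation of variables: no algebra isolates the independent variable on one side and the unknown on the other.


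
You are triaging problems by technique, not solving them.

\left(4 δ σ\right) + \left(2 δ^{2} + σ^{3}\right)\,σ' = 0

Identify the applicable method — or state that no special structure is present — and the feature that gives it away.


Method: the exact-equation method — the mixed-partials test passes for 4 δ σ and 2 δ^{2} + σ^{3}, so a potential function exists as presented.


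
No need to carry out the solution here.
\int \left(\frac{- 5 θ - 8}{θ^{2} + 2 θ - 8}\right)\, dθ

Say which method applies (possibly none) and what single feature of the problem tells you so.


Method: partial fractions — the bottom factors while the top stays lower-degree — split into simple fractions and integrate piece by piece.


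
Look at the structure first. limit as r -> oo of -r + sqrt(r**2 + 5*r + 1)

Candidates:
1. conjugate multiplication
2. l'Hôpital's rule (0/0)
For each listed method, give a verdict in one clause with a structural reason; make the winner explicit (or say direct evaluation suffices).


Best approach: conjugate multiplication — the ∞ − ∞ radical form is the exact trigger for the conjugate maneuver.
- conjugate multiplication — applicable, and directly so.
- l'Hôpital's rule (0/0) — no quotient structure at all: the clash is ∞ minus ∞, which rationalizing converts into a tractable ratio.


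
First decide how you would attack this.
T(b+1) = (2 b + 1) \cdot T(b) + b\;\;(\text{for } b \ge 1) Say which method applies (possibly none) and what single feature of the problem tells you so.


Technique: a summation factor — first-order, linear, moving coefficient 2 b + 1: the discrete analogue of an integrating factor handles it.


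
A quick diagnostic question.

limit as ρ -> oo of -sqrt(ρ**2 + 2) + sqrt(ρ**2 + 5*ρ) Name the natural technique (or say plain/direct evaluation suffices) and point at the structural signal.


Best approach: conjugate multiplication — both pieces blow up but their difference is finite; the conjugate trick rationalizes sqrt(ρ**2 + 5*ρ) - sqrt(ρ**2 + 2).


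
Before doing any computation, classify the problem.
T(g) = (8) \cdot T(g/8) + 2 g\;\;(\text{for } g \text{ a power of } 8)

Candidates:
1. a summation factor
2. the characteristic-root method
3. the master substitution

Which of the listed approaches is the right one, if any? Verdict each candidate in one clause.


Technique: the master substitution — the argument contracts 8-fold per step: reindex g exponentially and solve the linear recurrence in the new index.
- a summation factor: a divided-index call is outside the fixed-shift first-order family a summation factor normalizes.
- the characteristic-root method: the recursion divides its index rather than shifting it — outside the constant-shift family the root method covers.
- the master substitution: yes — fits the structure here.


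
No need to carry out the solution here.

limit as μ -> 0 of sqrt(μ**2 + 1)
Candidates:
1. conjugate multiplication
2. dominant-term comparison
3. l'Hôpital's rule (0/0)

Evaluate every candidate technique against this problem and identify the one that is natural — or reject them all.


Method: no special technique — no denominator vanishes and nothing blows up at 0: direct substitution is the whole computation.
- conjugate multiplication — no divergent radical difference is present for a conjugate pair to cancel.
- dominant-term comparison — no ranking of term growth rates resolves the limit here.
- l'Hôpital's rule (0/0): substituting the point gives a finite value outright — there is no indeterminate clash to repair.


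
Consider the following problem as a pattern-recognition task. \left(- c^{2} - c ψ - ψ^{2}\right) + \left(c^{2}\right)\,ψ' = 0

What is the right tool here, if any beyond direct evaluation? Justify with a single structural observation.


Verdict: the homogeneous substitution — the slope's numerator and denominator share total degree; set v = ψ/c and the equation drops to separable form.


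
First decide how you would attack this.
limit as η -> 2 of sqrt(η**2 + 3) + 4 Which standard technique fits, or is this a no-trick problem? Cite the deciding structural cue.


Diagnosis: no special technique — the expression is continuous at 2 — substitute and evaluate; no indeterminate form appears.


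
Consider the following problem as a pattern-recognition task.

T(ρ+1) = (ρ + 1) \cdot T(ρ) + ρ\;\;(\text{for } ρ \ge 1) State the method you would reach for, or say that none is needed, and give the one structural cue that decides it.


Method: a summation factor — one-term recursion with variable weight ρ + 1 is solved by product normalization, not by root-finding.


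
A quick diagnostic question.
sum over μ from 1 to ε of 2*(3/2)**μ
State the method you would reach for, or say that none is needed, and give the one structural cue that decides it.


Diagnosis: the geometric series formula — each summand is the previous one scaled by 3/2; that constant multiplier is itself the geometric structure.


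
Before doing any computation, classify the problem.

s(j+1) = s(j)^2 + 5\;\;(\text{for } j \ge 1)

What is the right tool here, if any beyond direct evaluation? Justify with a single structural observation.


Verdict: no special technique — the map from one term to the next is curved, not linear, so linear closed-form machinery does not attach.


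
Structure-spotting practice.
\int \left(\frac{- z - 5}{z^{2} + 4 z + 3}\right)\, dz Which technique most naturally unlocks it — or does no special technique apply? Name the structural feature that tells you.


Diagnosis: partial fractions — each factor of z^{2} + 4 z + 3 owns one elementary piece of the integrand — separate them and integrate piecewise.


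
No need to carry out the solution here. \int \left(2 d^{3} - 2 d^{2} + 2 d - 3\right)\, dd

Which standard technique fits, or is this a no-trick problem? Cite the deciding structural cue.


Method: no special technique — every term is a constant multiple of a power of d; term-wise power-rule integration needs no preliminary transformation.


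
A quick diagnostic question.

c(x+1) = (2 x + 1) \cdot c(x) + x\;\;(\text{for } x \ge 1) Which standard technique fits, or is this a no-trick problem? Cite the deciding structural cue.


Method: a summation factor — first-order linear but the coefficient 2 x + 1 moves with the index — divide by the cumulative product and telescope.


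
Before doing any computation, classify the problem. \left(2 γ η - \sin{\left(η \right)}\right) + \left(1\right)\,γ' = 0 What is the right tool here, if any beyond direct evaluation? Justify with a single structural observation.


Verdict: a linear integrating factor — the unknown enters only to the first power against a nonzero forcing term — the integrating-factor template applies directly.


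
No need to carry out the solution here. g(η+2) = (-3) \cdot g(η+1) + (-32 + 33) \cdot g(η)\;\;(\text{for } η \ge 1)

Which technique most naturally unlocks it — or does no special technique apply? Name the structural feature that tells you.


Diagnosis: the characteristic-root method — because shifting η leaves the equation's coefficients unchanged, exponential trials reduce it to algebra.


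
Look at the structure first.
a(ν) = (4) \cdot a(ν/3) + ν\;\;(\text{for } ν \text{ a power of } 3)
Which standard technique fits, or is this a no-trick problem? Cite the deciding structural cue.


Method: the master substitution — treat m = log base 3 of ν as the new clock: one recursion step advances m by one while ν scales by 3.


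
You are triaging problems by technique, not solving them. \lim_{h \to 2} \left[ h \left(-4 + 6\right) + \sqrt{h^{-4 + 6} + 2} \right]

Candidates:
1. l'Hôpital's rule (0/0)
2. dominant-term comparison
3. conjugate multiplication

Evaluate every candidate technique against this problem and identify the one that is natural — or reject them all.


Technique: no special technique — no zero denominators, no indeterminate clash at 2 — substitute and read off the value.
- l'Hôpital's rule (0/0): evaluation at the point is determinate, so the rule has nothing to repair.
- dominant-term comparison: this limit is not decided by comparing polynomial growth at infinity.
- conjugate multiplication — no difference of divergent radicals appears, so rationalizing has nothing to cancel.


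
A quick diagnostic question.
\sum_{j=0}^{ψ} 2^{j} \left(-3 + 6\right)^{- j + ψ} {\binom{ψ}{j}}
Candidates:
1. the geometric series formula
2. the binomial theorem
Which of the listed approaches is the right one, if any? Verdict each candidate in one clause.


Verdict: the binomial theorem — terms weighting {\binom{ψ}{j}} against matched powers of 2 and (-3 + 6) reassemble into (2 + (-3 + 6))^ψ by the binomial theorem.
- the geometric series formula: there is no constant term-to-term ratio.
- the binomial theorem — yes, a natural case for it.


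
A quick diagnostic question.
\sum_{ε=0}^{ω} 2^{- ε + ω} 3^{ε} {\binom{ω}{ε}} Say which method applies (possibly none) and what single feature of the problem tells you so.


Diagnosis: the binomial theorem — binomial coefficients against complementary powers of 3 and 2: recognize the binomial expansion and resum.


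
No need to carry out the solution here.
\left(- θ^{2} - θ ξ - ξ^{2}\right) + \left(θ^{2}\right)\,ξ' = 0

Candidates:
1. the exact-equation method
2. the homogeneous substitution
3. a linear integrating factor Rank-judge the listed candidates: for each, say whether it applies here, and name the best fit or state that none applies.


Technique: the homogeneous substitution — the slope is degree-zero homogeneous: the ratio substitution v = ξ/θ collapses it.
- the exact-equation method — the cross partial derivatives disagree, so no single potential exists.
- the homogeneous substitution — applicable, and directly so.
- a linear integrating factor: the unknown enters nonlinearly (through a power, a denominator, or a transcendental function), which the linear integrating-factor recipe cannot absorb as-is — any repair would come from a preliminary substitution, not the factor.


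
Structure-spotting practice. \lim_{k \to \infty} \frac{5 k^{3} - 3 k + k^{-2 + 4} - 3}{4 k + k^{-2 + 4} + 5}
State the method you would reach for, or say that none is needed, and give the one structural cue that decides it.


Diagnosis: dominant-term comparison — divide through by the highest power of k; every lower-order term dies and the dominant terms decide the limit. As a single quotient, the ∞/∞ shape would yield to repeated differentiation as well — the growth comparison gets there in one look.


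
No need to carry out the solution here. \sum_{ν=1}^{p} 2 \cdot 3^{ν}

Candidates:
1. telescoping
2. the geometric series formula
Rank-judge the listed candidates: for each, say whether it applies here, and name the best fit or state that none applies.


Best approach: the geometric series formula — each summand is the previous one scaled by 3; that constant multiplier is itself the geometric structure.
- telescoping — neither a shifted-difference shape nor integer-spaced poles are present.
- the geometric series formula: a fit — the right tool for this form.


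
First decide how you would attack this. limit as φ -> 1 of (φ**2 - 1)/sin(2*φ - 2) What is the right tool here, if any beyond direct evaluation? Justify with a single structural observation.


Diagnosis: l'Hôpital's rule (0/0) — plug in 1: top and bottom both hit zero, so differentiate each and retry. Known elementary limits would finish this too — the rule just bypasses the case analysis.


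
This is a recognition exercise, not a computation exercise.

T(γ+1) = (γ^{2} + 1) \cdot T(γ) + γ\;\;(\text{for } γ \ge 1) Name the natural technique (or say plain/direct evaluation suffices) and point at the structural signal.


Method: a summation factor — rescale the sequence by the product of the weights γ^{2} + 1 so far — the recurrence collapses to a plain running sum.


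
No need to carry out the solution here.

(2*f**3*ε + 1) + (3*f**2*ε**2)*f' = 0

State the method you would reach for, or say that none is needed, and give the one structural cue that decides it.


Technique: the exact-equation method — 2*f**3*ε + 1 and 3*f**2*ε**2 pass the exactness check on the nose, so no integrating factor in ε or f is needed at all.


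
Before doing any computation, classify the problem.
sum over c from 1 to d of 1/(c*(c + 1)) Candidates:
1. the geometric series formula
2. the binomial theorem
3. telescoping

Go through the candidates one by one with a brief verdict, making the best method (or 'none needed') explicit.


Best approach: telescoping — 1/(c*(c + 1)) hides a difference of shifted reciprocals — decompose it and the middle of the sum vanishes.
- the geometric series formula: there is no constant term-to-term ratio.
- the binomial theorem — no binomial coefficients pair up with complementary powers here.
- telescoping — yes — fits the structure here.


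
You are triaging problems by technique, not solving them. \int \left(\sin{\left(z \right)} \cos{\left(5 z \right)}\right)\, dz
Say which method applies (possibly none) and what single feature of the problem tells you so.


Verdict: a trigonometric identity — split \sin{\left(z \right)} \cos{\left(5 z \right)} with the angle-addition identities: the resulting sum integrates term by term.


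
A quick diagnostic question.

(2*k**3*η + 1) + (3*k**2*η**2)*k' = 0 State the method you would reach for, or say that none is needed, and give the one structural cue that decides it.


Diagnosis: the exact-equation method — checking ∂/∂k of 2*k**3*η + 1 against ∂/∂η of 3*k**2*η**2: they match — the equation is exact as it stands.
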